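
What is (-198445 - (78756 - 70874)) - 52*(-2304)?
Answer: -86519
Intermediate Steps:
(-198445 - (78756 - 70874)) - 52*(-2304) = (-198445 - 1*7882) - 1*(-119808) = (-198445 - 7882) + 119808 = -206327 + 119808 = -86519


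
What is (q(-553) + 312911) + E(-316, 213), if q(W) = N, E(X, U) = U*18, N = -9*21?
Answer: 316556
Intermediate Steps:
N = -189
E(X, U) = 18*U
q(W) = -189
(q(-553) + 312911) + E(-316, 213) = (-189 + 312911) + 18*213 = 312722 + 3834 = 316556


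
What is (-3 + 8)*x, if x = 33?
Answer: 165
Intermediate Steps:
(-3 + 8)*x = (-3 + 8)*33 = 5*33 = 165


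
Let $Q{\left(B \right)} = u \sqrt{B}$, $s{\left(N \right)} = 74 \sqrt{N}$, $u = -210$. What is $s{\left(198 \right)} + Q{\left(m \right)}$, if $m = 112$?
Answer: $- 840 \sqrt{7} + 222 \sqrt{22} \approx -1181.2$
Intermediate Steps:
$Q{\left(B \right)} = - 210 \sqrt{B}$
$s{\left(198 \right)} + Q{\left(m \right)} = 74 \sqrt{198} - 210 \sqrt{112} = 74 \cdot 3 \sqrt{22} - 210 \cdot 4 \sqrt{7} = 222 \sqrt{22} - 840 \sqrt{7} = - 840 \sqrt{7} + 222 \sqrt{22}$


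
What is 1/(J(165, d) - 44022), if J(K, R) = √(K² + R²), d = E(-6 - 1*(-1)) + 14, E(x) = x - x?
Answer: -44022/1937909063 - √27421/1937909063 ≈ -2.2802e-5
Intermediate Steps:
E(x) = 0
d = 14 (d = 0 + 14 = 14)
1/(J(165, d) - 44022) = 1/(√(165² + 14²) - 44022) = 1/(√(27225 + 196) - 44022) = 1/(√27421 - 44022) = 1/(-44022 + √27421)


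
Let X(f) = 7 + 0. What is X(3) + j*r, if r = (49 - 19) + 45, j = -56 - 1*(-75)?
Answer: 1432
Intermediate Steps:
X(f) = 7
j = 19 (j = -56 + 75 = 19)
r = 75 (r = 30 + 45 = 75)
X(3) + j*r = 7 + 19*75 = 7 + 1425 = 1432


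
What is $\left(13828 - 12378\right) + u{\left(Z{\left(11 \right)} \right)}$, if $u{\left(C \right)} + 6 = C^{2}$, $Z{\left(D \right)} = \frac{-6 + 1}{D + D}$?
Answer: $\frac{698921}{484} \approx 1444.1$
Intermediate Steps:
$Z{\left(D \right)} = - \frac{5}{2 D}$
$u{\left(C \right)} = -6 + C^{2}$
$\left(13828 - 12378\right) + u{\left(Z{\left(11 \right)} \right)} = \left(13828 - 12378\right) - \left(6 - \left(- \frac{5}{2 \cdot 11}\right)^{2}\right) = 1450 - \left(6 - \left(\left(- \frac{5}{2}\right) \frac{1}{11}\right)^{2}\right) = 1450 - \left(6 - \left(- \frac{5}{22}\right)^{2}\right) = 1450 + \left(-6 + \frac{25}{484}\right) = 1450 - \frac{2879}{484} = \frac{698921}{484}$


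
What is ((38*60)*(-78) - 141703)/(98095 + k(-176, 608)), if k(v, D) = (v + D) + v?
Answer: -319543/98351 ≈ -3.2490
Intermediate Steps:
k(v, D) = D + 2*v (k(v, D) = (D + v) + v = D + 2*v)
((38*60)*(-78) - 141703)/(98095 + k(-176, 608)) = ((38*60)*(-78) - 141703)/(98095 + (608 + 2*(-176))) = (2280*(-78) - 141703)/(98095 + (608 - 352)) = (-177840 - 141703)/(98095 + 256) = -319543/98351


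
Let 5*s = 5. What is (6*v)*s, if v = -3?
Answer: -18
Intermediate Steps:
s = 1 (s = (⅕)*5 = 1)
(6*v)*s = (6*(-3))*1 = -18*1 = -18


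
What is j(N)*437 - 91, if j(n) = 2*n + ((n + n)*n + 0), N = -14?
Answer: 158977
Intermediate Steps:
j(n) = 2*n + 2*n² (j(n) = 2*n + ((2*n)*n + 0) = 2*n + (2*n² + 0) = 2*n + 2*n²)
j(N)*437 - 91 = (2*(-14)*(1 - 14))*437 - 91 = (2*(-14)*(-13))*437 - 91 = 364*437 - 91 = 159068 - 91 = 158977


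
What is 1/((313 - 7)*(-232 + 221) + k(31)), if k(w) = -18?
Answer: -1/3384 ≈ -0.00029551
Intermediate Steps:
1/((313 - 7)*(-232 + 221) + k(31)) = 1/((313 - 7)*(-232 + 221) - 18) = 1/(306*(-11) - 18) = 1/(-3366 - 18) = 1/(-3384) = -1/3384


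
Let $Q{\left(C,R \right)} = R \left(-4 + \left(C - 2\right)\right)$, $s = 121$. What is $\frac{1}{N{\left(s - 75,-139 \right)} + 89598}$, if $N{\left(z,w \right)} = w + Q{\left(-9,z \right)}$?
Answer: $\frac{1}{88769} \approx 1.1265 \cdot 10^{-5}$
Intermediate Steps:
$Q{\left(C,R \right)} = R \left(-6 + C\right)$ ($Q{\left(C,R \right)} = R \left(-4 + \left(-2 + C\right)\right) = R \left(-6 + C\right)$)
$N{\left(z,w \right)} = w - 15 z$ ($N{\left(z,w \right)} = w + z \left(-6 - 9\right) = w + z \left(-15\right) = w - 15 z$)
$\frac{1}{N{\left(s - 75,-139 \right)} + 89598} = \frac{1}{\left(-139 - 15 \left(121 - 75\right)\right) + 89598} = \frac{1}{\left(-139 - 690\right) + 89598} = \frac{1}{-829 + 89598} = \frac{1}{88769}$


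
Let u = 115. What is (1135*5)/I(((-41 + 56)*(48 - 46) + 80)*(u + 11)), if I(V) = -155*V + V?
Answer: -1135/426888 ≈ -0.0026588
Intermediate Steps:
I(V) = -154*V
(1135*5)/I(((-41 + 56)*(48 - 46) + 80)*(u + 11)) = (1135*5)/((-154*((-41 + 56)*(48 - 46) + 80)*(115 + 11))) = 5675/((-154*(15*2 + 80)*126)) = 5675/((-154*(30 + 80)*126)) = 5675/((-16940*126)) = 5675/((-154*13860)) = 5675/(-2134440) = 5675*(-1/2134440) = -1135/426888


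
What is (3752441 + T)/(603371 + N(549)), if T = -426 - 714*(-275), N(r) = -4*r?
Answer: 789673/120235 ≈ 6.5677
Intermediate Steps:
T = 195924 (T = -426 + 196350 = 195924)
(3752441 + T)/(603371 + N(549)) = (3752441 + 195924)/(603371 - 4*549) = 3948365/(603371 - 2196) = 3948365/601175 = 3948365*(1/601175) = 789673/120235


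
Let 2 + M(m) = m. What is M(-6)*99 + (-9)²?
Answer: -711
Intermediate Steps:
M(m) = -2 + m
M(-6)*99 + (-9)² = (-2 - 6)*99 + (-9)² = -8*99 + 81 = -792 + 81 = -711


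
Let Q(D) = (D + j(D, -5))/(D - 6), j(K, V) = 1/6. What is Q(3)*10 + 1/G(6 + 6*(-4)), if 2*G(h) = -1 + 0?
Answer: -113/9 ≈ -12.556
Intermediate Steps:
j(K, V) = 1/6 (j(K, V) = 1*(1/6) = 1/6)
G(h) = -1/2 (G(h) = (-1 + 0)/2 = (1/2)*(-1) = -1/2)
Q(D) = (1/6 + D)/(-6 + D) (Q(D) = (D + 1/6)/(D - 6) = (1/6 + D)/(-6 + D))
Q(3)*10 + 1/G(6 + 6*(-4)) = ((1/6 + 3)/(-6 + 3))*10 + 1/(-1/2) = ((19/6)/(-3))*10 - 2 = -1/3*19/6*10 - 2 = -19/18*10 - 2 = -95/9 - 2 = -113/9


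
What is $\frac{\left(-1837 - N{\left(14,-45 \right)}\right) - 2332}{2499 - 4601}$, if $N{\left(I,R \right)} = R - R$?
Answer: $\frac{4169}{2102} \approx 1.9833$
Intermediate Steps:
$N{\left(I,R \right)} = 0$
$\frac{\left(-1837 - N{\left(14,-45 \right)}\right) - 2332}{2499 - 4601} = \frac{\left(-1837 - 0\right) - 2332}{2499 - 4601} = \frac{\left(-1837 + 0\right) - 2332}{-2102} = \left(-1837 - 2332\right) \left(- \frac{1}{2102}\right) = \left(-4169\right) \left(- \frac{1}{2102}\right) = \frac{4169}{2102}$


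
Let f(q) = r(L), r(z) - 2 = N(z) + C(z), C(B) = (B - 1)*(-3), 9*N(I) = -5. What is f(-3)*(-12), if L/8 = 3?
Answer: 2432/3 ≈ 810.67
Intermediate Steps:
L = 24 (L = 8*3 = 24)
N(I) = -5/9 (N(I) = (⅑)*(-5) = -5/9)
C(B) = 3 - 3*B (C(B) = (-1 + B)*(-3) = 3 - 3*B)
r(z) = 40/9 - 3*z (r(z) = 2 + (-5/9 + (3 - 3*z)) = 2 + (22/9 - 3*z) = 40/9 - 3*z)
f(q) = -608/9 (f(q) = 40/9 - 3*24 = 40/9 - 72 = -608/9)
f(-3)*(-12) = -608/9*(-12) = 2432/3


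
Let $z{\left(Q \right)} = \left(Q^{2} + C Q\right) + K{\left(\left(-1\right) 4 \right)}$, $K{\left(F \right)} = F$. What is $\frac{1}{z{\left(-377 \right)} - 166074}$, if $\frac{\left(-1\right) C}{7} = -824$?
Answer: $- \frac{1}{2198485} \approx -4.5486 \cdot 10^{-7}$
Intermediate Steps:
$C = 5768$ ($C = \left(-7\right) \left(-824\right) = 5768$)
$z{\left(Q \right)} = -4 + Q^{2} + 5768 Q$ ($z{\left(Q \right)} = \left(Q^{2} + 5768 Q\right) - 4 = -4 + Q^{2} + 5768 Q$)
$\frac{1}{z{\left(-377 \right)} - 166074} = \frac{1}{\left(-4 + \left(-377\right)^{2} + 5768 \left(-377\right)\right) - 166074} = \frac{1}{\left(-4 + 142129 - 2174536\right) - 166074} = \frac{1}{-2032411 - 166074} = \frac{1}{-2198485} = - \frac{1}{2198485}$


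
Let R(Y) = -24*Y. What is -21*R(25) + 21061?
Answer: 33661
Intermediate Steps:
-21*R(25) + 21061 = -(-504)*25 + 21061 = -21*(-600) + 21061 = 12600 + 21061 = 33661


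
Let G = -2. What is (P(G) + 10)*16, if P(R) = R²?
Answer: 224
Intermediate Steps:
(P(G) + 10)*16 = ((-2)² + 10)*16 = (4 + 10)*16 = 14*16 = 224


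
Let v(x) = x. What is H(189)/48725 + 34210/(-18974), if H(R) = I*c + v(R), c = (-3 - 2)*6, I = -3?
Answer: -830794252/462254075 ≈ -1.7973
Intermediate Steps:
c = -30 (c = -5*6 = -30)
H(R) = 90 + R (H(R) = -3*(-30) + R = 90 + R)
H(189)/48725 + 34210/(-18974) = (90 + 189)/48725 + 34210/(-18974) = 279*(1/48725) + 34210*(-1/18974) = 279/48725 - 17105/9487 = -830794252/462254075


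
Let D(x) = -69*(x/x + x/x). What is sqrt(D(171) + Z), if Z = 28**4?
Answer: sqrt(614518) ≈ 783.91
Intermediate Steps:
Z = 614656
D(x) = -138 (D(x) = -69*(1 + 1) = -69*2 = -138)
sqrt(D(171) + Z) = sqrt(-138 + 614656) = sqrt(614518)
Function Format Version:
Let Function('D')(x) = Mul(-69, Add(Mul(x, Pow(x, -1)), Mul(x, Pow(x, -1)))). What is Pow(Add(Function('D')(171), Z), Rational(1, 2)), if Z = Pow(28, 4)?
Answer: Pow(614518, Rational(1, 2)) ≈ 783.91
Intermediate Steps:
Z = 614656
Function('D')(x) = -138 (Function('D')(x) = Mul(-69, Add(1, 1)) = Mul(-69, 2) = -138)
Pow(Add(Function('D')(171), Z), Rational(1, 2)) = Pow(Add(-138, 614656), Rational(1, 2)) = Pow(614518, Rational(1, 2))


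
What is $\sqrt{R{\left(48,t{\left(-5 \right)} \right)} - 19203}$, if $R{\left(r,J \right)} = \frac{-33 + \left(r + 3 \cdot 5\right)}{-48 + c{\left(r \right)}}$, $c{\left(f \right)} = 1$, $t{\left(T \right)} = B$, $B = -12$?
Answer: $\frac{i \sqrt{42420837}}{47} \approx 138.58 i$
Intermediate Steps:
$t{\left(T \right)} = -12$
$R{\left(r,J \right)} = \frac{18}{47} - \frac{r}{47}$ ($R{\left(r,J \right)} = \frac{-33 + \left(r + 3 \cdot 5\right)}{-48 + 1} = \frac{-33 + \left(r + 15\right)}{-47} = \left(-33 + \left(15 + r\right)\right) \left(- \frac{1}{47}\right) = \left(-18 + r\right) \left(- \frac{1}{47}\right) = \frac{18}{47} - \frac{r}{47}$)
$\sqrt{R{\left(48,t{\left(-5 \right)} \right)} - 19203} = \sqrt{\left(\frac{18}{47} - \frac{48}{47}\right) - 19203} = \sqrt{- \frac{30}{47} - 19203} = \sqrt{- \frac{902571}{47}} = \frac{i \sqrt{42420837}}{47}$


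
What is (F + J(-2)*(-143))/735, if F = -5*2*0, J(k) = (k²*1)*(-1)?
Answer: 572/735 ≈ 0.77823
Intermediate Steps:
J(k) = -k² (J(k) = k²*(-1) = -k²)
F = 0 (F = -10*0 = 0)
(F + J(-2)*(-143))/735 = (0 - 1*(-2)²*(-143))/735 = (0 - 1*4*(-143))*(1/735) = (0 - 4*(-143))*(1/735) = (0 + 572)*(1/735) = 572*(1/735) = 572/735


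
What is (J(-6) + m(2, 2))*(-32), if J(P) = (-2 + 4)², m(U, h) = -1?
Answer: -96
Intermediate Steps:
J(P) = 4 (J(P) = 2² = 4)
(J(-6) + m(2, 2))*(-32) = (4 - 1)*(-32) = 3*(-32) = -96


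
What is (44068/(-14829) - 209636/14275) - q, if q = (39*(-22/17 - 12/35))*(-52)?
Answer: -84071479523576/25190393025 ≈ -3337.4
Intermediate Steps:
q = 1975272/595 (q = (39*(-22*1/17 - 12*1/35))*(-52) = (39*(-22/17 - 12/35))*(-52) = (39*(-974/595))*(-52) = -37986/595*(-52) = 1975272/595 ≈ 3319.8)
(44068/(-14829) - 209636/14275) - q = (44068/(-14829) - 209636/14275) - 1*1975272/595 = (44068*(-1/14829) - 209636*1/14275) - 1975272/595 = (-44068/14829 - 209636/14275) - 1975272/595 = -3737762944/211683975 - 1975272/595 = -84071479523576/25190393025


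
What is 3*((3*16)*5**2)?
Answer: 3600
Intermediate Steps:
3*((3*16)*5**2) = 3*(48*25) = 3*1200 = 3600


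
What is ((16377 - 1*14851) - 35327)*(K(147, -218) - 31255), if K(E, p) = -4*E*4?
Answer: 1135950207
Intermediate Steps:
K(E, p) = -16*E
((16377 - 1*14851) - 35327)*(K(147, -218) - 31255) = ((16377 - 1*14851) - 35327)*(-16*147 - 31255) = ((16377 - 14851) - 35327)*(-2352 - 31255) = (1526 - 35327)*(-33607) = -33801*(-33607) = 1135950207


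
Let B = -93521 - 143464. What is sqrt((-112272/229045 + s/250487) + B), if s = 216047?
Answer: 8*I*sqrt(12188554846662310767479015)/57372794915 ≈ 486.81*I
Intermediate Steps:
B = -236985
sqrt((-112272/229045 + s/250487) + B) = sqrt((-112272/229045 + 216047/250487) - 236985) = sqrt(21361808651/57372794915 - 236985) = sqrt(-13596470441122624/57372794915) = 8*I*sqrt(12188554846662310767479015)/57372794915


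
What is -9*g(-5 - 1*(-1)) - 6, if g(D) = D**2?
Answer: -150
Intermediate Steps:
-9*g(-5 - 1*(-1)) - 6 = -9*(-5 - 1*(-1))**2 - 6 = -9*(-5 + 1)**2 - 6 = -9*(-4)**2 - 6 = -9*16 - 6 = -144 - 6 = -150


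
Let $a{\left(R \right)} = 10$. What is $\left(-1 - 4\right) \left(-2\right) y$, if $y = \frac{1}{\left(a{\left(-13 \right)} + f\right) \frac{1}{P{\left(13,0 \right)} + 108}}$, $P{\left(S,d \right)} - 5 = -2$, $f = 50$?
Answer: $\frac{37}{2} \approx 18.5$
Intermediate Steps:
$P{\left(S,d \right)} = 3$ ($P{\left(S,d \right)} = 5 - 2 = 3$)
$y = \frac{37}{20}$ ($y = \frac{1}{\left(10 + 50\right) \frac{1}{3 + 108}} = \frac{1}{60 \cdot \frac{1}{111}} = \frac{1}{\frac{20}{37}} = \frac{37}{20} \approx 1.85$)
$\left(-1 - 4\right) \left(-2\right) y = \left(-1 - 4\right) \left(-2\right) \frac{37}{20} = \left(-5\right) \left(-2\right) \frac{37}{20} = 10 \cdot \frac{37}{20} = \frac{37}{2}$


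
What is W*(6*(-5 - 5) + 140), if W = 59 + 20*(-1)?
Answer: 3120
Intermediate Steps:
W = 39 (W = 59 - 20 = 39)
W*(6*(-5 - 5) + 140) = 39*(6*(-5 - 5) + 140) = 39*(6*(-10) + 140) = 39*(-60 + 140) = 39*80 = 3120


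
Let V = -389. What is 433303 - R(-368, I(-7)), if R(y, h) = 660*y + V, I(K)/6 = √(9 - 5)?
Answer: 676572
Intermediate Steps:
I(K) = 12 (I(K) = 6*√(9 - 5) = 6*√4 = 6*2 = 12)
R(y, h) = -389 + 660*y (R(y, h) = 660*y - 389 = -389 + 660*y)
433303 - R(-368, I(-7)) = 433303 - (-389 + 660*(-368)) = 433303 - (-389 - 242880) = 433303 - 1*(-243269) = 433303 + 243269 = 676572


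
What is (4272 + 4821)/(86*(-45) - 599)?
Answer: -9093/4469 ≈ -2.0347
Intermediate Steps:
(4272 + 4821)/(86*(-45) - 599) = 9093/(-3870 - 599) = 9093/(-4469) = 9093*(-1/4469) = -9093/4469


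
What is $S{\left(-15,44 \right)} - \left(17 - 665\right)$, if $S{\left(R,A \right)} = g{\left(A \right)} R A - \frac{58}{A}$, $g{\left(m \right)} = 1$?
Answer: $- \frac{293}{22} \approx -13.318$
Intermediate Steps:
$S{\left(R,A \right)} = - \frac{58}{A} + A R$ ($S{\left(R,A \right)} = 1 R A - \frac{58}{A} = R A - \frac{58}{A} = A R - \frac{58}{A} = - \frac{58}{A} + A R$)
$S{\left(-15,44 \right)} - \left(17 - 665\right) = \left(- \frac{58}{44} + 44 \left(-15\right)\right) - \left(17 - 665\right) = \left(\left(-58\right) \frac{1}{44} - 660\right) - \left(17 - 665\right) = \left(- \frac{29}{22} - 660\right) - -648 = - \frac{14549}{22} + 648 = - \frac{293}{22}$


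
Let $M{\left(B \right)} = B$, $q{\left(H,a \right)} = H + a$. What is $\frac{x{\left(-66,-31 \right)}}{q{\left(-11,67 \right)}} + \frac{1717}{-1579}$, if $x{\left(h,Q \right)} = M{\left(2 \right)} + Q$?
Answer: $- \frac{141943}{88424} \approx -1.6053$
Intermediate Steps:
$x{\left(h,Q \right)} = 2 + Q$
$\frac{x{\left(-66,-31 \right)}}{q{\left(-11,67 \right)}} + \frac{1717}{-1579} = \frac{2 - 31}{-11 + 67} + \frac{1717}{-1579} = - \frac{29}{56} + 1717 \left(- \frac{1}{1579}\right) = \left(-29\right) \frac{1}{56} - \frac{1717}{1579} = - \frac{29}{56} - \frac{1717}{1579} = - \frac{141943}{88424}$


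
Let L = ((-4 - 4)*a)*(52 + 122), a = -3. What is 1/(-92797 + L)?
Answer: -1/88621 ≈ -1.1284e-5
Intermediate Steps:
L = 4176 (L = ((-4 - 4)*(-3))*(52 + 122) = -8*(-3)*174 = 24*174 = 4176)
1/(-92797 + L) = 1/(-92797 + 4176) = 1/(-88621) = -1/88621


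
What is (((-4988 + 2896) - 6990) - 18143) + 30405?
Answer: 3180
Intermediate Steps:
(((-4988 + 2896) - 6990) - 18143) + 30405 = ((-2092 - 6990) - 18143) + 30405 = (-9082 - 18143) + 30405 = -27225 + 30405 = 3180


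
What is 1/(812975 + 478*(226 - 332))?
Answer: 1/762307 ≈ 1.3118e-6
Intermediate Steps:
1/(812975 + 478*(226 - 332)) = 1/(812975 + 478*(-106)) = 1/(812975 - 50668) = 1/762307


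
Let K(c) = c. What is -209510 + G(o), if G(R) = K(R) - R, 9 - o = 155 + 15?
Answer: -209510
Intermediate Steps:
o = -161 (o = 9 - (155 + 15) = 9 - 1*170 = 9 - 170 = -161)
G(R) = 0 (G(R) = R - R = 0)
-209510 + G(o) = -209510 + 0 = -209510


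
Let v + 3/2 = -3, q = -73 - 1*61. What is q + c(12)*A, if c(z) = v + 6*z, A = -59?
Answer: -8233/2 ≈ -4116.5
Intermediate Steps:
q = -134 (q = -73 - 61 = -134)
v = -9/2 (v = -3/2 - 3 = -9/2 ≈ -4.5000)
c(z) = -9/2 + 6*z
q + c(12)*A = -134 + (-9/2 + 6*12)*(-59) = -134 + (-9/2 + 72)*(-59) = -134 + (135/2)*(-59) = -134 - 7965/2 = -8233/2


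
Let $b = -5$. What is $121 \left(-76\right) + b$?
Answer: $-9201$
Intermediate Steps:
$121 \left(-76\right) + b = 121 \left(-76\right) - 5 = -9196 - 5 = -9201$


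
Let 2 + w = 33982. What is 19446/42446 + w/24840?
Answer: 48133843/26358966 ≈ 1.8261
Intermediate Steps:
w = 33980 (w = -2 + 33982 = 33980)
19446/42446 + w/24840 = 19446/42446 + 33980/24840 = 19446*(1/42446) + 33980*(1/24840) = 9723/21223 + 1699/1242 = 48133843/26358966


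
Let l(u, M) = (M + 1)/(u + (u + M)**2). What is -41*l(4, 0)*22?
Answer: -451/10 ≈ -45.100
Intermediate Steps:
l(u, M) = (1 + M)/(u + (M + u)**2)
-41*l(4, 0)*22 = -41*(1 + 0)/(4 + (0 + 4)**2)*22 = -41/(4 + 4**2)*22 = -41/(4 + 16)*22 = -41/20*22 = -451/10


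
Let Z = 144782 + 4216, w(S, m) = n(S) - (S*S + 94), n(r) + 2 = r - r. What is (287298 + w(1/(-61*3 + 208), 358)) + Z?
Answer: 272624999/625 ≈ 4.3620e+5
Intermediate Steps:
n(r) = -2 (n(r) = -2 + (r - r) = -2 + 0 = -2)
w(S, m) = -96 - S² (w(S, m) = -2 - (S*S + 94) = -2 - (S² + 94) = -2 - (94 + S²) = -2 + (-94 - S²) = -96 - S²)
Z = 148998
(287298 + w(1/(-61*3 + 208), 358)) + Z = (287298 + (-96 - (1/(-61*3 + 208))²)) + 148998 = (287298 + (-96 - (1/(-183 + 208))²)) + 148998 = (287298 + (-96 - (1/25)²)) + 148998 = (287298 + (-96 - 1*1/625)) + 148998 = (287298 + (-96 - 1/625)) + 148998 = (287298 - 60001/625) + 148998 = 179501249/625 + 148998 = 272624999/625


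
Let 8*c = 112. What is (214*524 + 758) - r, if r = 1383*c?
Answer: 93532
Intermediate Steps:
c = 14 (c = (⅛)*112 = 14)
r = 19362 (r = 1383*14 = 19362)
(214*524 + 758) - r = (214*524 + 758) - 1*19362 = (112136 + 758) - 19362 = 112894 - 19362 = 93532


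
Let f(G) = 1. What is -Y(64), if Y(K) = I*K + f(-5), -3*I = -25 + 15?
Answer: -643/3 ≈ -214.33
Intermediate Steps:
I = 10/3 (I = -(-25 + 15)/3 = -⅓*(-10) = 10/3 ≈ 3.3333)
Y(K) = 1 + 10*K/3 (Y(K) = 10*K/3 + 1 = 1 + 10*K/3)
-Y(64) = -(1 + (10/3)*64) = -(1 + 640/3) = -1*643/3 = -643/3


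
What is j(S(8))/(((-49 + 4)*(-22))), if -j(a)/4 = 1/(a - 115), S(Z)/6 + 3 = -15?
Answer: 2/110385 ≈ 1.8118e-5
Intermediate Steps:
S(Z) = -108 (S(Z) = -18 + 6*(-15) = -18 - 90 = -108)
j(a) = -4/(-115 + a) (j(a) = -4/(a - 115) = -4/(-115 + a))
j(S(8))/(((-49 + 4)*(-22))) = (-4/(-115 - 108))/(((-49 + 4)*(-22))) = (-4/(-223))/((-45*(-22))) = -4*(-1/223)/990 = (4/223)*(1/990) = 2/110385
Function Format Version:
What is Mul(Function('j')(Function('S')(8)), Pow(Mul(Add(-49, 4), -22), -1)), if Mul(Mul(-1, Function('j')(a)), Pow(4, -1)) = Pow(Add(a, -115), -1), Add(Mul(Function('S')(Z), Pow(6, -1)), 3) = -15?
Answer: Rational(2, 110385) ≈ 1.8118e-5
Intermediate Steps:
Function('S')(Z) = -108 (Function('S')(Z) = Add(-18, Mul(6, -15)) = Add(-18, -90) = -108)
Function('j')(a) = Mul(-4, Pow(Add(-115, a), -1)) (Function('j')(a) = Mul(-4, Pow(Add(a, -115), -1)) = Mul(-4, Pow(Add(-115, a), -1)))
Mul(Function('j')(Function('S')(8)), Pow(Mul(Add(-49, 4), -22), -1)) = Mul(Mul(-4, Pow(Add(-115, -108), -1)), Pow(Mul(Add(-49, 4), -22), -1)) = Mul(Mul(-4, Pow(-223, -1)), Pow(Mul(-45, -22), -1)) = Mul(Mul(-4, Rational(-1, 223)), Pow(990, -1)) = Mul(Rational(4, 223), Rational(1, 990)) = Rational(2, 110385)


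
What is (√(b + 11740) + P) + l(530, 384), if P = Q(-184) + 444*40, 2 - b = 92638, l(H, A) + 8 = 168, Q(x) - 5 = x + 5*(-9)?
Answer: 17696 + 32*I*√79 ≈ 17696.0 + 284.42*I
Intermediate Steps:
Q(x) = -40 + x (Q(x) = 5 + (x + 5*(-9)) = 5 + (x - 45) = 5 + (-45 + x) = -40 + x)
l(H, A) = 160 (l(H, A) = -8 + 168 = 160)
b = -92636 (b = 2 - 1*92638 = 2 - 92638 = -92636)
P = 17536 (P = (-40 - 184) + 444*40 = -224 + 17760 = 17536)
(√(b + 11740) + P) + l(530, 384) = (√(-92636 + 11740) + 17536) + 160 = (√(-80896) + 17536) + 160 = (32*I*√79 + 17536) + 160 = (17536 + 32*I*√79) + 160 = 17696 + 32*I*√79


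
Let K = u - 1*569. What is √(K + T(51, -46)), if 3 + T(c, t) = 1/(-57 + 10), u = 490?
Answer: I*√181185/47 ≈ 9.0566*I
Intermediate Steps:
T(c, t) = -142/47 (T(c, t) = -3 + 1/(-57 + 10) = -3 + 1/(-47) = -3 - 1/47 = -142/47)
K = -79 (K = 490 - 1*569 = 490 - 569 = -79)
√(K + T(51, -46)) = √(-79 - 142/47) = √(-3855/47) = I*√181185/47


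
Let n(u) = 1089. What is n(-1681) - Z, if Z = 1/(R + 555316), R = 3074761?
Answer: 3953153852/3630077 ≈ 1089.0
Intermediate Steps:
Z = 1/3630077 (Z = 1/(3074761 + 555316) = 1/3630077 ≈ 2.7548e-7)
n(-1681) - Z = 1089 - 1*1/3630077 = 1089 - 1/3630077 = 3953153852/3630077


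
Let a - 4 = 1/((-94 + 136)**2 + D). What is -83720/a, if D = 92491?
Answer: -7891028600/377021 ≈ -20930.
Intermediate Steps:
a = 377021/94255 (a = 4 + 1/((-94 + 136)**2 + 92491) = 4 + 1/(42**2 + 92491) = 4 + 1/(1764 + 92491) = 4 + 1/94255 = 377021/94255 ≈ 4.0000)
-83720/a = -83720/377021/94255 = -83720*94255/377021 = -7891028600/377021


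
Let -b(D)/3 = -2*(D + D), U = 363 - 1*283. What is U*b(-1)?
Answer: -960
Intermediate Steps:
U = 80 (U = 363 - 283 = 80)
b(D) = 12*D (b(D) = -(-6)*(D + D) = -(-6)*2*D = -(-12)*D = 12*D)
U*b(-1) = 80*(12*(-1)) = 80*(-12) = -960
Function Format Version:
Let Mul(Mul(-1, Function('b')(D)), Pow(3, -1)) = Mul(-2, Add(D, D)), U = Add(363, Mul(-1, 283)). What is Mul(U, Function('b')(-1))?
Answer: -960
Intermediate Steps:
U = 80 (U = Add(363, -283) = 80)
Function('b')(D) = Mul(12, D) (Function('b')(D) = Mul(-3, Mul(-2, Add(D, D))) = Mul(-3, Mul(-2, Mul(2, D))) = Mul(-3, Mul(-4, D)) = Mul(12, D))
Mul(U, Function('b')(-1)) = Mul(80, Mul(12, -1)) = Mul(80, -12) = -960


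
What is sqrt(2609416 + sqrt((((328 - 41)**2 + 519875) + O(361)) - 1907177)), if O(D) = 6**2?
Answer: sqrt(2609416 + I*sqrt(1304897)) ≈ 1615.4 + 0.354*I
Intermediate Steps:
O(D) = 36
sqrt(2609416 + sqrt((((328 - 41)**2 + 519875) + O(361)) - 1907177)) = sqrt(2609416 + sqrt((((328 - 41)**2 + 519875) + 36) - 1907177)) = sqrt(2609416 + sqrt(((287**2 + 519875) + 36) - 1907177)) = sqrt(2609416 + sqrt(((82369 + 519875) + 36) - 1907177)) = sqrt(2609416 + sqrt((602244 + 36) - 1907177)) = sqrt(2609416 + sqrt(602280 - 1907177)) = sqrt(2609416 + sqrt(-1304897)) = sqrt(2609416 + I*sqrt(1304897))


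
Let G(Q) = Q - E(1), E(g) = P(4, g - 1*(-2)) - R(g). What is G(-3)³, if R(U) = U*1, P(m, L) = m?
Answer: -216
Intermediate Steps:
R(U) = U
E(g) = 4 - g
G(Q) = -3 + Q (G(Q) = Q - (4 - 1*1) = Q - (4 - 1) = Q - 1*3 = Q - 3 = -3 + Q)
G(-3)³ = (-3 - 3)³ = (-6)³ = -216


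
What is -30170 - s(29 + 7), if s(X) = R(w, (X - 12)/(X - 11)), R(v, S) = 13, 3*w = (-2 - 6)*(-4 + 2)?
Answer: -30183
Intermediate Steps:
w = 16/3 (w = ((-2 - 6)*(-4 + 2))/3 = (-8*(-2))/3 = (⅓)*16 = 16/3 ≈ 5.3333)
s(X) = 13
-30170 - s(29 + 7) = -30170 - 1*13 = -30170 - 13 = -30183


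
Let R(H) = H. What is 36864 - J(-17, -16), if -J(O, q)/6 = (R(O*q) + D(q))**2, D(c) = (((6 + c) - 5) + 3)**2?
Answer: 1075200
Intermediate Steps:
D(c) = (4 + c)**2 (D(c) = ((1 + c) + 3)**2 = (4 + c)**2)
J(O, q) = -6*((4 + q)**2 + O*q)**2 (J(O, q) = -6*(O*q + (4 + q)**2)**2 = -6*((4 + q)**2 + O*q)**2)
36864 - J(-17, -16) = 36864 - (-6)*((4 - 16)**2 - 17*(-16))**2 = 36864 - (-6)*((-12)**2 + 272)**2 = 36864 - (-6)*(144 + 272)**2 = 36864 - (-6)*416**2 = 36864 - (-6)*173056 = 36864 - 1*(-1038336) = 36864 + 1038336 = 1075200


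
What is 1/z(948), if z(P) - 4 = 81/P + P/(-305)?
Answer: 96380/94187 ≈ 1.0233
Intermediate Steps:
z(P) = 4 + 81/P - P/305 (z(P) = 4 + (81/P + P/(-305)) = 4 + (81/P + P*(-1/305)) = 4 + (81/P - P/305) = 4 + 81/P - P/305)
1/z(948) = 1/(4 + 81/948 - 1/305*948) = 1/(4 + 81*(1/948) - 948/305) = 1/(4 + 27/316 - 948/305) = 1/(94187/96380) = 96380/94187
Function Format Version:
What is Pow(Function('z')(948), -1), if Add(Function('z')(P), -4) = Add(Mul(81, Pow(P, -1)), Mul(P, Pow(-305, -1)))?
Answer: Rational(96380, 94187) ≈ 1.0233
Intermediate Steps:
Function('z')(P) = Add(4, Mul(81, Pow(P, -1)), Mul(Rational(-1, 305), P)) (Function('z')(P) = Add(4, Add(Mul(81, Pow(P, -1)), Mul(P, Pow(-305, -1)))) = Add(4, Add(Mul(81, Pow(P, -1)), Mul(P, Rational(-1, 305)))) = Add(4, Add(Mul(81, Pow(P, -1)), Mul(Rational(-1, 305), P))) = Add(4, Mul(81, Pow(P, -1)), Mul(Rational(-1, 305), P)))
Pow(Function('z')(948), -1) = Pow(Add(4, Mul(81, Pow(948, -1)), Mul(Rational(-1, 305), 948)), -1) = Pow(Add(4, Mul(81, Rational(1, 948)), Rational(-948, 305)), -1) = Pow(Add(4, Rational(27, 316), Rational(-948, 305)), -1) = Pow(Rational(94187, 96380), -1) = Rational(96380, 94187)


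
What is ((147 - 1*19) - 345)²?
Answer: 47089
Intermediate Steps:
((147 - 1*19) - 345)² = ((147 - 19) - 345)² = (128 - 345)² = (-217)² = 47089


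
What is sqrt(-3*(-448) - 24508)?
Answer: 2*I*sqrt(5791) ≈ 152.2*I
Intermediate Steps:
sqrt(-3*(-448) - 24508) = sqrt(1344 - 24508) = sqrt(-23164) = 2*I*sqrt(5791)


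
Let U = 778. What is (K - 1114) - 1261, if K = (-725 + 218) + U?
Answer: -2104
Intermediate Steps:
K = 271 (K = (-725 + 218) + 778 = -507 + 778 = 271)
(K - 1114) - 1261 = (271 - 1114) - 1261 = -843 - 1261 = -2104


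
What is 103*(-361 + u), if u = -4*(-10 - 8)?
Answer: -29767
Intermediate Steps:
u = 72 (u = -4*(-18) = 72)
103*(-361 + u) = 103*(-361 + 72) = 103*(-289) = -29767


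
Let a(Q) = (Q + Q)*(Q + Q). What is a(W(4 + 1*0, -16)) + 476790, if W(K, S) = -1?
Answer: 476794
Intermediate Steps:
a(Q) = 4*Q² (a(Q) = (2*Q)*(2*Q) = 4*Q²)
a(W(4 + 1*0, -16)) + 476790 = 4*(-1)² + 476790 = 4*1 + 476790 = 4 + 476790 = 476794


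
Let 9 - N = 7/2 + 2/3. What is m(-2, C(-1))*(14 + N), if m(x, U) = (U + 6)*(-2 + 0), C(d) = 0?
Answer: -226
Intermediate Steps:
N = 29/6 (N = 9 - (7/2 + 2/3) = 9 - (7*(½) + 2*(⅓)) = 9 - (7/2 + ⅔) = 9 - 1*25/6 = 9 - 25/6 = 29/6 ≈ 4.8333)
m(x, U) = -12 - 2*U (m(x, U) = (6 + U)*(-2) = -12 - 2*U)
m(-2, C(-1))*(14 + N) = (-12 - 2*0)*(14 + 29/6) = (-12 + 0)*(113/6) = -12*113/6 = -226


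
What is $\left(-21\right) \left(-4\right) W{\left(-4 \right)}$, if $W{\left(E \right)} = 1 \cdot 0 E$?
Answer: $0$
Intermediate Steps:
$W{\left(E \right)} = 0$ ($W{\left(E \right)} = 0 E = 0$)
$\left(-21\right) \left(-4\right) W{\left(-4 \right)} = \left(-21\right) \left(-4\right) 0 = 84 \cdot 0 = 0$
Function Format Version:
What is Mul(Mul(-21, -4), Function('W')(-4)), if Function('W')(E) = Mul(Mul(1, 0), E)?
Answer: 0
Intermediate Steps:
Function('W')(E) = 0 (Function('W')(E) = Mul(0, E) = 0)
Mul(Mul(-21, -4), Function('W')(-4)) = Mul(Mul(-21, -4), 0) = Mul(84, 0) = 0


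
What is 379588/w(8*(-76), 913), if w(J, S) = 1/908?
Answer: 344665904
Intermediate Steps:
w(J, S) = 1/908
379588/w(8*(-76), 913) = 379588/(1/908) = 379588*908 = 344665904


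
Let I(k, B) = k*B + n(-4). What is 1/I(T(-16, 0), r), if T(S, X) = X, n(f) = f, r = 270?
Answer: -¼ ≈ -0.25000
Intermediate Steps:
I(k, B) = -4 + B*k (I(k, B) = k*B - 4 = B*k - 4 = -4 + B*k)
1/I(T(-16, 0), r) = 1/(-4 + 270*0) = 1/(-4 + 0) = 1/(-4) = -¼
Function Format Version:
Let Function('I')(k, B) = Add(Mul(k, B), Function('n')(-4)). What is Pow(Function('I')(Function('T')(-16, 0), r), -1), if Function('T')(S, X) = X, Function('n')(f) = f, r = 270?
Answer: Rational(-1, 4) ≈ -0.25000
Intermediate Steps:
Function('I')(k, B) = Add(-4, Mul(B, k)) (Function('I')(k, B) = Add(Mul(k, B), -4) = Add(Mul(B, k), -4) = Add(-4, Mul(B, k)))
Pow(Function('I')(Function('T')(-16, 0), r), -1) = Pow(Add(-4, Mul(270, 0)), -1) = Pow(Add(-4, 0), -1) = Pow(-4, -1) = Rational(-1, 4)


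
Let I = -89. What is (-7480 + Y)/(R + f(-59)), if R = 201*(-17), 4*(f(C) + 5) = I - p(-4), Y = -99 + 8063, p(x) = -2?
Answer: -1936/13775 ≈ -0.14054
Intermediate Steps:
Y = 7964
f(C) = -107/4 (f(C) = -5 + (-89 - 1*(-2))/4 = -5 + (-89 + 2)/4 = -5 + (1/4)*(-87) = -5 - 87/4 = -107/4)
R = -3417
(-7480 + Y)/(R + f(-59)) = (-7480 + 7964)/(-3417 - 107/4) = 484/(-13775/4) = 484*(-4/13775) = -1936/13775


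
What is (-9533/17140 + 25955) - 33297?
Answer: -125851413/17140 ≈ -7342.6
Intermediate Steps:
(-9533/17140 + 25955) - 33297 = 444859167/17140 - 33297 = -125851413/17140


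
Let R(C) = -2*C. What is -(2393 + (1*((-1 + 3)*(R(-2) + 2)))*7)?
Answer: -2477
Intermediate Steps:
-(2393 + (1*((-1 + 3)*(R(-2) + 2)))*7) = -(2393 + (1*((-1 + 3)*(-2*(-2) + 2)))*7) = -(2393 + (1*(2*(4 + 2)))*7) = -(2393 + (1*(2*6))*7) = -(2393 + (1*12)*7) = -(2393 + 12*7) = -(2393 + 84) = -1*2477 = -2477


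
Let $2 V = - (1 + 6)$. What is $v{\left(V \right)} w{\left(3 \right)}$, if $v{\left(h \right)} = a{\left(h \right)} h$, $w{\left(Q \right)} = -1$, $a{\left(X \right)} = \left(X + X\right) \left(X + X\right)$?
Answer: $\frac{343}{2} \approx 171.5$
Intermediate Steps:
$a{\left(X \right)} = 4 X^{2}$ ($a{\left(X \right)} = 2 X 2 X = 4 X^{2}$)
$V = - \frac{7}{2}$ ($V = \frac{\left(-1\right) \left(1 + 6\right)}{2} = \frac{\left(-1\right) 7}{2} = \frac{1}{2} \left(-7\right) = - \frac{7}{2} \approx -3.5$)
$v{\left(h \right)} = 4 h^{3}$ ($v{\left(h \right)} = 4 h^{2} h = 4 h^{3}$)
$v{\left(V \right)} w{\left(3 \right)} = 4 \left(- \frac{7}{2}\right)^{3} \left(-1\right) = 4 \left(- \frac{343}{8}\right) \left(-1\right) = \left(- \frac{343}{2}\right) \left(-1\right) = \frac{343}{2}$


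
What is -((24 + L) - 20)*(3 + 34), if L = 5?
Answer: -333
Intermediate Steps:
-((24 + L) - 20)*(3 + 34) = -((24 + 5) - 20)*(3 + 34) = -(29 - 20)*37 = -9*37 = -1*333 = -333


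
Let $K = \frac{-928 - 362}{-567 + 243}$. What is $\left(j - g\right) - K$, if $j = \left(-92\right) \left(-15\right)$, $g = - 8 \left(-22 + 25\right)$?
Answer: $\frac{75601}{54} \approx 1400.0$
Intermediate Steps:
$g = -24$ ($g = \left(-8\right) 3 = -24$)
$K = \frac{215}{54}$ ($K = - \frac{1290}{-324} = \left(-1290\right) \left(- \frac{1}{324}\right) = \frac{215}{54} \approx 3.9815$)
$j = 1380$
$\left(j - g\right) - K = \left(1380 - -24\right) - \frac{215}{54} = \left(1380 + 24\right) - \frac{215}{54} = 1404 - \frac{215}{54} = \frac{75601}{54}$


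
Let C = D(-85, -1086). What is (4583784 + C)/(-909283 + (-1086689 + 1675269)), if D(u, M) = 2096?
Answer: -4585880/320703 ≈ -14.299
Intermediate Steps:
C = 2096
(4583784 + C)/(-909283 + (-1086689 + 1675269)) = (4583784 + 2096)/(-909283 + (-1086689 + 1675269)) = 4585880/(-909283 + 588580) = 4585880/(-320703) = 4585880*(-1/320703) = -4585880/320703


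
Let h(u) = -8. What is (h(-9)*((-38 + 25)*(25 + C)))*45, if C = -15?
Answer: 46800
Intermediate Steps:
(h(-9)*((-38 + 25)*(25 + C)))*45 = -8*(-38 + 25)*(25 - 15)*45 = -(-104)*10*45 = -8*(-130)*45 = 1040*45 = 46800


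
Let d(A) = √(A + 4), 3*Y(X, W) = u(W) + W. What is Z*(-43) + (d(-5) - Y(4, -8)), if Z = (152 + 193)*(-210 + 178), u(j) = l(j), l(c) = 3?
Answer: 1424165/3 + I ≈ 4.7472e+5 + 1.0*I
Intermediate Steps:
u(j) = 3
Z = -11040 (Z = 345*(-32) = -11040)
Y(X, W) = 1 + W/3 (Y(X, W) = (3 + W)/3 = 1 + W/3)
d(A) = √(4 + A)
Z*(-43) + (d(-5) - Y(4, -8)) = -11040*(-43) + (√(4 - 5) - (1 + (⅓)*(-8))) = 474720 + (√(-1) - (1 - 8/3)) = 474720 + (I - 1*(-5/3)) = 474720 + (I + 5/3) = 474720 + (5/3 + I) = 1424165/3 + I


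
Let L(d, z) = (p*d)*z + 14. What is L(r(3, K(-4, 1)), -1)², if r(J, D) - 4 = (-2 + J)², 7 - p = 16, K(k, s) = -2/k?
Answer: 3481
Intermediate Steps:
p = -9 (p = 7 - 1*16 = 7 - 16 = -9)
r(J, D) = 4 + (-2 + J)²
L(d, z) = 14 - 9*d*z (L(d, z) = (-9*d)*z + 14 = -9*d*z + 14 = 14 - 9*d*z)
L(r(3, K(-4, 1)), -1)² = (14 - 9*(4 + (-2 + 3)²)*(-1))² = (14 - 9*(4 + 1²)*(-1))² = (14 - 9*(4 + 1)*(-1))² = (14 - 9*5*(-1))² = (14 + 45)² = 59² = 3481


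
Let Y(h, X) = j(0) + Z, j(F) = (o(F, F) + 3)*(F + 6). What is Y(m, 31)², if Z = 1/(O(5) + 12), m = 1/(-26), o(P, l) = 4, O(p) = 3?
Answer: 398161/225 ≈ 1769.6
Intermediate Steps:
m = -1/26 ≈ -0.038462
Z = 1/15 (Z = 1/(3 + 12) = 1/15 ≈ 0.066667)
j(F) = 42 + 7*F (j(F) = (4 + 3)*(F + 6) = 7*(6 + F) = 42 + 7*F)
Y(h, X) = 631/15 (Y(h, X) = (42 + 7*0) + 1/15 = (42 + 0) + 1/15 = 42 + 1/15 = 631/15)
Y(m, 31)² = (631/15)² = 398161/225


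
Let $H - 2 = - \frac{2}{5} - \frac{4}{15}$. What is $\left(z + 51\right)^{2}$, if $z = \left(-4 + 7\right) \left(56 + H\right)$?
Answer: $49729$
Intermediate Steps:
$H = \frac{4}{3}$ ($H = 2 - \left(\frac{2}{5} + \frac{4}{15}\right) = 2 - \frac{2}{3} = \frac{4}{3} \approx 1.3333$)
$z = 172$ ($z = \left(-4 + 7\right) \left(56 + \frac{4}{3}\right) = 3 \cdot \frac{172}{3} = 172$)
$\left(z + 51\right)^{2} = \left(172 + 51\right)^{2} = 223^{2} = 49729$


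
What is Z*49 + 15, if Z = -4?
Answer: -181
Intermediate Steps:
Z*49 + 15 = -4*49 + 15 = -196 + 15 = -181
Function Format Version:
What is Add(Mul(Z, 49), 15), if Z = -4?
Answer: -181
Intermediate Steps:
Add(Mul(Z, 49), 15) = Add(Mul(-4, 49), 15) = Add(-196, 15) = -181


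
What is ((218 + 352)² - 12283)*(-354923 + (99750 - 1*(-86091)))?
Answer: -52857907594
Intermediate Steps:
((218 + 352)² - 12283)*(-354923 + (99750 - 1*(-86091))) = (570² - 12283)*(-354923 + (99750 + 86091)) = (324900 - 12283)*(-354923 + 185841) = 312617*(-169082) = -52857907594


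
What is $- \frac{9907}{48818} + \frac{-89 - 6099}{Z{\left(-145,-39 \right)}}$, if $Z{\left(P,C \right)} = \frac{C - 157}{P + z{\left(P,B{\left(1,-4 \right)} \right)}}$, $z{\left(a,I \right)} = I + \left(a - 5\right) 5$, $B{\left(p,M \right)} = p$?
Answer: $- \frac{196841569}{6974} \approx -28225.0$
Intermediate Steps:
$z{\left(a,I \right)} = -25 + I + 5 a$ ($z{\left(a,I \right)} = I + \left(-5 + a\right) 5 = I + \left(-25 + 5 a\right) = -25 + I + 5 a$)
$Z{\left(P,C \right)} = \frac{-157 + C}{-24 + 6 P}$ ($Z{\left(P,C \right)} = \frac{C - 157}{P + \left(-25 + 1 + 5 P\right)} = \frac{-157 + C}{P + \left(-24 + 5 P\right)} = \frac{-157 + C}{-24 + 6 P}$)
$- \frac{9907}{48818} + \frac{-89 - 6099}{Z{\left(-145,-39 \right)}} = - \frac{9907}{48818} + \frac{-89 - 6099}{\frac{1}{6} \frac{1}{-4 - 145} \left(-157 - 39\right)} = \left(-9907\right) \frac{1}{48818} + \frac{-89 - 6099}{\frac{1}{6} \frac{1}{-149} \left(-196\right)} = - \frac{9907}{48818} - \frac{6188}{\frac{1}{6} \left(- \frac{1}{149}\right) \left(-196\right)} = - \frac{9907}{48818} - \frac{6188}{\frac{98}{447}} = - \frac{9907}{48818} - \frac{197574}{7} = - \frac{196841569}{6974}$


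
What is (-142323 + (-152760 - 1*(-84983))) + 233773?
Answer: 23673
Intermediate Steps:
(-142323 + (-152760 - 1*(-84983))) + 233773 = (-142323 + (-152760 + 84983)) + 233773 = (-142323 - 67777) + 233773 = -210100 + 233773 = 23673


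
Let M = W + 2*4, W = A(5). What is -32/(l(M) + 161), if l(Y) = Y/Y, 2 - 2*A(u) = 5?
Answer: -16/81 ≈ -0.19753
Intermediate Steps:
A(u) = -3/2 (A(u) = 1 - ½*5 = 1 - 5/2 = -3/2)
W = -3/2 ≈ -1.5000
M = 13/2 (M = -3/2 + 2*4 = -3/2 + 8 = 13/2 ≈ 6.5000)
l(Y) = 1
-32/(l(M) + 161) = -32/(1 + 161) = -32/162 = (1/162)*(-32) = -16/81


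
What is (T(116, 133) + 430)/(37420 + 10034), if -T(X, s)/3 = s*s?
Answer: -52637/47454 ≈ -1.1092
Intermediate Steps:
T(X, s) = -3*s**2 (T(X, s) = -3*s*s = -3*s**2)
(T(116, 133) + 430)/(37420 + 10034) = (-3*133**2 + 430)/(37420 + 10034) = (-3*17689 + 430)/47454 = (-53067 + 430)*(1/47454) = -52637*1/47454 = -52637/47454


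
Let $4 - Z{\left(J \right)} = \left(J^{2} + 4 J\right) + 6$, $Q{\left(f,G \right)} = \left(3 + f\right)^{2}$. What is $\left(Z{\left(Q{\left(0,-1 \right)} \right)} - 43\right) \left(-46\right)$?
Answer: $7452$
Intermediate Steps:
$Z{\left(J \right)} = -2 - J^{2} - 4 J$ ($Z{\left(J \right)} = 4 - \left(\left(J^{2} + 4 J\right) + 6\right) = 4 - \left(6 + J^{2} + 4 J\right) = -2 - J^{2} - 4 J$)
$\left(Z{\left(Q{\left(0,-1 \right)} \right)} - 43\right) \left(-46\right) = \left(\left(-2 - \left(\left(3 + 0\right)^{2}\right)^{2} - 4 \left(3 + 0\right)^{2}\right) - 43\right) \left(-46\right) = \left(\left(-2 - \left(3^{2}\right)^{2} - 4 \cdot 3^{2}\right) - 43\right) \left(-46\right) = \left(\left(-2 - 9^{2} - 36\right) - 43\right) \left(-46\right) = \left(\left(-2 - 81 - 36\right) - 43\right) \left(-46\right) = \left(-119 - 43\right) \left(-46\right) = \left(-162\right) \left(-46\right) = 7452$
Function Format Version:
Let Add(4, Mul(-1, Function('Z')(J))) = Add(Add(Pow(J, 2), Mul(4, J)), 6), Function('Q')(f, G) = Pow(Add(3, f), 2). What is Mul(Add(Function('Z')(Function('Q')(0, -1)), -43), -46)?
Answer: 7452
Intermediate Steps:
Function('Z')(J) = Add(-2, Mul(-1, Pow(J, 2)), Mul(-4, J)) (Function('Z')(J) = Add(4, Mul(-1, Add(Add(Pow(J, 2), Mul(4, J)), 6))) = Add(4, Mul(-1, Add(6, Pow(J, 2), Mul(4, J)))) = Add(4, Add(-6, Mul(-1, Pow(J, 2)), Mul(-4, J))) = Add(-2, Mul(-1, Pow(J, 2)), Mul(-4, J)))
Mul(Add(Function('Z')(Function('Q')(0, -1)), -43), -46) = Mul(Add(Add(-2, Mul(-1, Pow(Pow(Add(3, 0), 2), 2)), Mul(-4, Pow(Add(3, 0), 2))), -43), -46) = Mul(Add(Add(-2, Mul(-1, Pow(Pow(3, 2), 2)), Mul(-4, Pow(3, 2))), -43), -46) = Mul(Add(Add(-2, Mul(-1, Pow(9, 2)), Mul(-4, 9)), -43), -46) = Mul(Add(Add(-2, Mul(-1, 81), -36), -43), -46) = Mul(Add(Add(-2, -81, -36), -43), -46) = Mul(Add(-119, -43), -46) = Mul(-162, -46) = 7452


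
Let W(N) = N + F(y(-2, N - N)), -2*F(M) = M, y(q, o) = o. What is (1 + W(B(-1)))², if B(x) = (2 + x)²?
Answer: 4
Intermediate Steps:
F(M) = -M/2
W(N) = N (W(N) = N - (N - N)/2 = N - ½*0 = N + 0 = N)
(1 + W(B(-1)))² = (1 + (2 - 1)²)² = (1 + 1²)² = (1 + 1)² = 2² = 4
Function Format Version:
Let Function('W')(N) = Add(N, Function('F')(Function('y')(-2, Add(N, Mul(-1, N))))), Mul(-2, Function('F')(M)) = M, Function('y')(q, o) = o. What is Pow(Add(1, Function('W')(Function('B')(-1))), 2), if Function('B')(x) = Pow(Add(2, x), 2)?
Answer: 4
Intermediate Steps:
Function('F')(M) = Mul(Rational(-1, 2), M)
Function('W')(N) = N (Function('W')(N) = Add(N, Mul(Rational(-1, 2), Add(N, Mul(-1, N)))) = Add(N, Mul(Rational(-1, 2), 0)) = Add(N, 0) = N)
Pow(Add(1, Function('W')(Function('B')(-1))), 2) = Pow(Add(1, Pow(Add(2, -1), 2)), 2) = Pow(Add(1, Pow(1, 2)), 2) = Pow(Add(1, 1), 2) = Pow(2, 2) = 4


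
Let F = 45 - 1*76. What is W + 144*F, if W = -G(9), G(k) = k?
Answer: -4473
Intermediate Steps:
W = -9 (W = -1*9 = -9)
F = -31 (F = 45 - 76 = -31)
W + 144*F = -9 + 144*(-31) = -9 - 4464 = -4473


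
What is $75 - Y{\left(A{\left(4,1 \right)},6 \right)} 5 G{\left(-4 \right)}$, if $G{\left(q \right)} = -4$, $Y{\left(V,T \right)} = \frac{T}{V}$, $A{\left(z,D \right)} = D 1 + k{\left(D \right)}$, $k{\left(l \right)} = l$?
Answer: $4500$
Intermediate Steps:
$A{\left(z,D \right)} = 2 D$ ($A{\left(z,D \right)} = D 1 + D = D + D = 2 D$)
$75 - Y{\left(A{\left(4,1 \right)},6 \right)} 5 G{\left(-4 \right)} = 75 - \frac{6}{2 \cdot 1} \cdot 5 \left(-4\right) = 75 - \frac{6}{2} \cdot 5 \left(-4\right) = 75 \left(-1\right) 3 \cdot 5 \left(-4\right) = 75 \left(\left(-3\right) 5\right) \left(-4\right) = 75 \left(-15\right) \left(-4\right) = \left(-1125\right) \left(-4\right) = 4500$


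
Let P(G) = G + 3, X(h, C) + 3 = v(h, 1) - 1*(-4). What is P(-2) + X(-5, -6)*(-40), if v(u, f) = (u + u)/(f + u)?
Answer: -139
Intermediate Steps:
v(u, f) = 2*u/(f + u) (v(u, f) = (2*u)/(f + u) = 2*u/(f + u))
X(h, C) = 1 + 2*h/(1 + h) (X(h, C) = -3 + (2*h/(1 + h) - 1*(-4)) = -3 + (2*h/(1 + h) + 4) = -3 + (4 + 2*h/(1 + h)) = 1 + 2*h/(1 + h))
P(G) = 3 + G
P(-2) + X(-5, -6)*(-40) = (3 - 2) + ((1 + 3*(-5))/(1 - 5))*(-40) = 1 + ((1 - 15)/(-4))*(-40) = 1 - 1/4*(-14)*(-40) = 1 + (7/2)*(-40) = 1 - 140 = -139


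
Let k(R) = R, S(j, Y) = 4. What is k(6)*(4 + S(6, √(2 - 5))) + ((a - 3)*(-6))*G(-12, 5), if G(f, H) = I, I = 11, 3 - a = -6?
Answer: -348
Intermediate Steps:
a = 9 (a = 3 - 1*(-6) = 3 + 6 = 9)
G(f, H) = 11
k(6)*(4 + S(6, √(2 - 5))) + ((a - 3)*(-6))*G(-12, 5) = 6*(4 + 4) + ((9 - 3)*(-6))*11 = 6*8 + (6*(-6))*11 = 48 - 36*11 = 48 - 396 = -348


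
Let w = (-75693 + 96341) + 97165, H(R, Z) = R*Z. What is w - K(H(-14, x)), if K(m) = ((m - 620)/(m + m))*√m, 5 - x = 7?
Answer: 117813 + 148*√7/7 ≈ 1.1787e+5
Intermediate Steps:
x = -2 (x = 5 - 1*7 = 5 - 7 = -2)
K(m) = (-620 + m)/(2*√m) (K(m) = ((-620 + m)/((2*m)))*√m = ((-620 + m)*(1/(2*m)))*√m = ((-620 + m)/(2*m))*√m = (-620 + m)/(2*√m))
w = 117813 (w = 20648 + 97165 = 117813)
w - K(H(-14, x)) = 117813 - (-620 - 14*(-2))/(2*√(-14*(-2))) = 117813 - (-620 + 28)/(2*√28) = 117813 - √7/14*(-592)/2 = 117813 - (-148)*√7/7 = 117813 + 148*√7/7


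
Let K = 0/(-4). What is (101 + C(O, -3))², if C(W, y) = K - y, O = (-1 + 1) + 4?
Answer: 10816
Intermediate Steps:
K = 0 (K = 0*(-¼) = 0)
O = 4 (O = 0 + 4 = 4)
C(W, y) = -y (C(W, y) = 0 - y = -y)
(101 + C(O, -3))² = (101 - 1*(-3))² = (101 + 3)² = 104² = 10816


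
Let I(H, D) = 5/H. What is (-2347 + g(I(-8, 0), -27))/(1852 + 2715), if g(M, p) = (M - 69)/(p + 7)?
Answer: -374963/730720 ≈ -0.51314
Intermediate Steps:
g(M, p) = (-69 + M)/(7 + p)
(-2347 + g(I(-8, 0), -27))/(1852 + 2715) = (-2347 + (-69 + 5/(-8))/(7 - 27))/(1852 + 2715) = (-2347 + (-69 + 5*(-1/8))/(-20))/4567 = (-2347 - (-69 - 5/8)/20)*(1/4567) = (-2347 - 1/20*(-557/8))*(1/4567) = (-2347 + 557/160)*(1/4567) = -374963/160*1/4567 = -374963/730720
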